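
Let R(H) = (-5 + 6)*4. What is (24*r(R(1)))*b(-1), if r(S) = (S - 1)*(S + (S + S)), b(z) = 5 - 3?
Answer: 1728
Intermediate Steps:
b(z) = 2
R(H) = 4 (R(H) = 1*4 = 4)
r(S) = 3*S*(-1 + S) (r(S) = (-1 + S)*(S + 2*S) = (-1 + S)*(3*S) = 3*S*(-1 + S))
(24*r(R(1)))*b(-1) = (24*(3*4*(-1 + 4)))*2 = (24*(3*4*3))*2 = (24*36)*2 = 864*2 = 1728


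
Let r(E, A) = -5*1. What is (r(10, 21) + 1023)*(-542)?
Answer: -551756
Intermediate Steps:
r(E, A) = -5
(r(10, 21) + 1023)*(-542) = (-5 + 1023)*(-542) = 1018*(-542) = -551756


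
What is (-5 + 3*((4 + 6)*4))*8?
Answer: 920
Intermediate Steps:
(-5 + 3*((4 + 6)*4))*8 = (-5 + 3*(10*4))*8 = (-5 + 3*40)*8 = (-5 + 120)*8 = 115*8 = 920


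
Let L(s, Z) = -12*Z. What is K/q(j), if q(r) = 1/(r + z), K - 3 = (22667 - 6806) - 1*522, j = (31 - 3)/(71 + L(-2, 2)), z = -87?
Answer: -62303862/47 ≈ -1.3256e+6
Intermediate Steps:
j = 28/47 (j = (31 - 3)/(71 - 12*2) = 28/(71 - 24) = 28/47 ≈ 0.59575)
K = 15342 (K = 3 + ((22667 - 6806) - 1*522) = 3 + (15861 - 522) = 3 + 15339 = 15342)
q(r) = 1/(-87 + r) (q(r) = 1/(r - 87) = 1/(-87 + r))
K/q(j) = 15342/(1/(-87 + 28/47)) = 15342/(1/(-4061/47)) = 15342/(-47/4061) = 15342*(-4061/47) = -62303862/47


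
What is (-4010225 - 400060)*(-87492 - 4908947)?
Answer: 22035719975115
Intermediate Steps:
(-4010225 - 400060)*(-87492 - 4908947) = -4410285*(-4996439) = 22035719975115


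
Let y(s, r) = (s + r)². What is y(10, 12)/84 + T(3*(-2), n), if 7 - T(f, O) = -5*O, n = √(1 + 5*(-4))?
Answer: 268/21 + 5*I*√19 ≈ 12.762 + 21.794*I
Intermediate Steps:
n = I*√19 (n = √(1 - 20) = √(-19) = I*√19 ≈ 4.3589*I)
T(f, O) = 7 + 5*O (T(f, O) = 7 - (-5)*O = 7 + 5*O)
y(s, r) = (r + s)²
y(10, 12)/84 + T(3*(-2), n) = (12 + 10)²/84 + (7 + 5*(I*√19)) = 22²*(1/84) + (7 + 5*I*√19) = 484*(1/84) + (7 + 5*I*√19) = 121/21 + (7 + 5*I*√19) = 268/21 + 5*I*√19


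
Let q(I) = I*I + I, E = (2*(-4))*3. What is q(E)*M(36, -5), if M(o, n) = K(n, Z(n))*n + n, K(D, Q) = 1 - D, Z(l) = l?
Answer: -19320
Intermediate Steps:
E = -24 (E = -8*3 = -24)
M(o, n) = n + n*(1 - n) (M(o, n) = (1 - n)*n + n = n*(1 - n) + n = n + n*(1 - n))
q(I) = I + I**2 (q(I) = I**2 + I = I + I**2)
q(E)*M(36, -5) = (-24*(1 - 24))*(-5*(2 - 1*(-5))) = (-24*(-23))*(-5*(2 + 5)) = 552*(-5*7) = 552*(-35) = -19320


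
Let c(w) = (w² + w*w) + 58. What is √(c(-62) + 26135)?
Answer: √33881 ≈ 184.07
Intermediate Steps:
c(w) = 58 + 2*w² (c(w) = (w² + w²) + 58 = 2*w² + 58 = 58 + 2*w²)
√(c(-62) + 26135) = √((58 + 2*(-62)²) + 26135) = √((58 + 2*3844) + 26135) = √((58 + 7688) + 26135) = √(7746 + 26135) = √33881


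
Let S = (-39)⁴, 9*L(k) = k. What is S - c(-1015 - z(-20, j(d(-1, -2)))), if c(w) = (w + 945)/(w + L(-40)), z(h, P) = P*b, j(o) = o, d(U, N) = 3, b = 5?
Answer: 4307626989/1862 ≈ 2.3134e+6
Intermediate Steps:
L(k) = k/9
z(h, P) = 5*P (z(h, P) = P*5 = 5*P)
c(w) = (945 + w)/(-40/9 + w) (c(w) = (w + 945)/(w + (⅑)*(-40)) = (945 + w)/(w - 40/9) = (945 + w)/(-40/9 + w))
S = 2313441
S - c(-1015 - z(-20, j(d(-1, -2)))) = 2313441 - 9*(945 + (-1015 - 5*3))/(-40 + 9*(-1015 - 5*3)) = 2313441 - 9*(945 + (-1015 - 1*15))/(-40 + 9*(-1015 - 1*15)) = 2313441 - 9*(945 + (-1015 - 15))/(-40 + 9*(-1015 - 15)) = 2313441 - 9*(945 - 1030)/(-40 + 9*(-1030)) = 2313441 - 9*(-85)/(-40 - 9270) = 2313441 - 9*(-85)/(-9310) = 2313441 - 9*(-1)*(-85)/9310 = 2313441 - 1*153/1862 = 2313441 - 153/1862 = 4307626989/1862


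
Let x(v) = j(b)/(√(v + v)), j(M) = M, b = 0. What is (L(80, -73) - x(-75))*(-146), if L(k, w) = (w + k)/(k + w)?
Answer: -146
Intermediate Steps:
L(k, w) = 1 (L(k, w) = (k + w)/(k + w) = 1)
x(v) = 0 (x(v) = 0/(√(v + v)) = 0/(√(2*v)) = 0/((√2*√v)) = 0*(√2/(2*√v)) = 0)
(L(80, -73) - x(-75))*(-146) = (1 - 1*0)*(-146) = (1 + 0)*(-146) = 1*(-146) = -146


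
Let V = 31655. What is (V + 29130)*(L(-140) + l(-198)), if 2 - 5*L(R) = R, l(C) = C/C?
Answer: 1787079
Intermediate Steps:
l(C) = 1
L(R) = 2/5 - R/5
(V + 29130)*(L(-140) + l(-198)) = (31655 + 29130)*((2/5 - 1/5*(-140)) + 1) = 60785*((2/5 + 28) + 1) = 60785*(142/5 + 1) = 60785*(147/5) = 1787079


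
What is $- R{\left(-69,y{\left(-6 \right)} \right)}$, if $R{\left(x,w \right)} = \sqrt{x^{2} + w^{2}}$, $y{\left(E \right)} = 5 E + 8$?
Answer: $- \sqrt{5245} \approx -72.422$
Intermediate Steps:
$y{\left(E \right)} = 8 + 5 E$
$R{\left(x,w \right)} = \sqrt{w^{2} + x^{2}}$
$- R{\left(-69,y{\left(-6 \right)} \right)} = - \sqrt{\left(8 + 5 \left(-6\right)\right)^{2} + \left(-69\right)^{2}} = - \sqrt{\left(8 - 30\right)^{2} + 4761} = - \sqrt{\left(-22\right)^{2} + 4761} = - \sqrt{484 + 4761} = - \sqrt{5245}$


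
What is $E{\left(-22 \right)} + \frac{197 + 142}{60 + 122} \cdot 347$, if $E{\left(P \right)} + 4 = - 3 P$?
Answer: $\frac{128917}{182} \approx 708.33$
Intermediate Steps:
$E{\left(P \right)} = -4 - 3 P$
$E{\left(-22 \right)} + \frac{197 + 142}{60 + 122} \cdot 347 = \left(-4 - -66\right) + \frac{197 + 142}{60 + 122} \cdot 347 = \left(-4 + 66\right) + \frac{339}{182} \cdot 347 = 62 + 339 \cdot \frac{1}{182} \cdot 347 = 62 + \frac{339}{182} \cdot 347 = 62 + \frac{117633}{182} = \frac{128917}{182}$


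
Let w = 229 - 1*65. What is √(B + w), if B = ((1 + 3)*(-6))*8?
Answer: 2*I*√7 ≈ 5.2915*I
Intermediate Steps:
w = 164 (w = 229 - 65 = 164)
B = -192 (B = (4*(-6))*8 = -24*8 = -192)
√(B + w) = √(-192 + 164) = √(-28) = 2*I*√7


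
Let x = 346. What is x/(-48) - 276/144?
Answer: -73/8 ≈ -9.1250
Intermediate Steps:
x/(-48) - 276/144 = 346/(-48) - 276/144 = 346*(-1/48) - 276*1/144 = -173/24 - 23/12 = -73/8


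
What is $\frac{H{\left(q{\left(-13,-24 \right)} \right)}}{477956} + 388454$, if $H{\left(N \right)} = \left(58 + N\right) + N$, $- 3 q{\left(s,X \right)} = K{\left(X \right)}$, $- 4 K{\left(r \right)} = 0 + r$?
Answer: $\frac{92831960039}{238978} \approx 3.8845 \cdot 10^{5}$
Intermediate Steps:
$K{\left(r \right)} = - \frac{r}{4}$ ($K{\left(r \right)} = - \frac{0 + r}{4} = - \frac{r}{4}$)
$q{\left(s,X \right)} = \frac{X}{12}$ ($q{\left(s,X \right)} = - \frac{\left(- \frac{1}{4}\right) X}{3} = \frac{X}{12}$)
$H{\left(N \right)} = 58 + 2 N$
$\frac{H{\left(q{\left(-13,-24 \right)} \right)}}{477956} + 388454 = \frac{58 + 2 \cdot \frac{1}{12} \left(-24\right)}{477956} + 388454 = \left(58 + 2 \left(-2\right)\right) \frac{1}{477956} + 388454 = \left(58 - 4\right) \frac{1}{477956} + 388454 = 54 \cdot \frac{1}{477956} + 388454 = \frac{27}{238978} + 388454 = \frac{92831960039}{238978}$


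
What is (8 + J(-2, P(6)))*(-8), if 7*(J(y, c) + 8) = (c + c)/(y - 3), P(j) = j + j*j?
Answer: 96/5 ≈ 19.200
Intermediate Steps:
P(j) = j + j**2
J(y, c) = -8 + 2*c/(7*(-3 + y)) (J(y, c) = -8 + ((c + c)/(y - 3))/7 = -8 + ((2*c)/(-3 + y))/7 = -8 + (2*c/(-3 + y))/7 = -8 + 2*c/(7*(-3 + y)))
(8 + J(-2, P(6)))*(-8) = (8 + 2*(84 + 6*(1 + 6) - 28*(-2))/(7*(-3 - 2)))*(-8) = (8 + (2/7)*(84 + 6*7 + 56)/(-5))*(-8) = (8 + (2/7)*(-1/5)*(84 + 42 + 56))*(-8) = (8 + (2/7)*(-1/5)*182)*(-8) = (8 - 52/5)*(-8) = -12/5*(-8) = 96/5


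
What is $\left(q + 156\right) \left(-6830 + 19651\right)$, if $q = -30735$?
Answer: $-392053359$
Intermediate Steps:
$\left(q + 156\right) \left(-6830 + 19651\right) = \left(-30735 + 156\right) \left(-6830 + 19651\right) = \left(-30579\right) 12821 = -392053359$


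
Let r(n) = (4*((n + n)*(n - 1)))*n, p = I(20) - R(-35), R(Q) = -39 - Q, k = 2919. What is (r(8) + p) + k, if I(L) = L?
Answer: 6527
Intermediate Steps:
p = 24 (p = 20 - (-39 - 1*(-35)) = 20 - (-39 + 35) = 20 - 1*(-4) = 20 + 4 = 24)
r(n) = 8*n²*(-1 + n) (r(n) = (4*((2*n)*(-1 + n)))*n = (4*(2*n*(-1 + n)))*n = (8*n*(-1 + n))*n = 8*n²*(-1 + n))
(r(8) + p) + k = (8*8²*(-1 + 8) + 24) + 2919 = (8*64*7 + 24) + 2919 = (3584 + 24) + 2919 = 3608 + 2919 = 6527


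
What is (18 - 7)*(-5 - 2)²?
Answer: 539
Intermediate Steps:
(18 - 7)*(-5 - 2)² = 11*(-7)² = 11*49 = 539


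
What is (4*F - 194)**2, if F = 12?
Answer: 21316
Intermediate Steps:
(4*F - 194)**2 = (4*12 - 194)**2 = (48 - 194)**2 = (-146)**2 = 21316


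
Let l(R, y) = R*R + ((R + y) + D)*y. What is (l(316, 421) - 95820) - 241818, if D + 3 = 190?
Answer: 151222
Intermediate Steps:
D = 187 (D = -3 + 190 = 187)
l(R, y) = R² + y*(187 + R + y) (l(R, y) = R*R + ((R + y) + 187)*y = R² + (187 + R + y)*y = R² + y*(187 + R + y))
(l(316, 421) - 95820) - 241818 = ((316² + 421² + 187*421 + 316*421) - 95820) - 241818 = ((99856 + 177241 + 78727 + 133036) - 95820) - 241818 = (488860 - 95820) - 241818 = 393040 - 241818 = 151222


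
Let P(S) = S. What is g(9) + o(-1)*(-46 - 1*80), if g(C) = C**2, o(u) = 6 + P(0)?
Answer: -675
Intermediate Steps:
o(u) = 6 (o(u) = 6 + 0 = 6)
g(9) + o(-1)*(-46 - 1*80) = 9**2 + 6*(-46 - 1*80) = 81 + 6*(-46 - 80) = 81 + 6*(-126) = 81 - 756 = -675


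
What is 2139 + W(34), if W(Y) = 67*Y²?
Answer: 79591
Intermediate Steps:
2139 + W(34) = 2139 + 67*34² = 2139 + 67*1156 = 2139 + 77452 = 79591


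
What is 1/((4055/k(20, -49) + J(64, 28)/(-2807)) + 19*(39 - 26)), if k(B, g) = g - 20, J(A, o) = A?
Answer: 193683/36452900 ≈ 0.0053132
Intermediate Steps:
k(B, g) = -20 + g
1/((4055/k(20, -49) + J(64, 28)/(-2807)) + 19*(39 - 26)) = 1/((4055/(-20 - 49) + 64/(-2807)) + 19*(39 - 26)) = 1/((4055/(-69) + 64*(-1/2807)) + 19*13) = 1/((4055*(-1/69) - 64/2807) + 247) = 1/((-4055/69 - 64/2807) + 247) = 1/(-11386801/193683 + 247) = 1/(36452900/193683) = 193683/36452900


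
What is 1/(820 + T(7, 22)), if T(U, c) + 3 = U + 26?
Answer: 1/850 ≈ 0.0011765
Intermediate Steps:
T(U, c) = 23 + U (T(U, c) = -3 + (U + 26) = -3 + (26 + U) = 23 + U)
1/(820 + T(7, 22)) = 1/(820 + (23 + 7)) = 1/(820 + 30) = 1/850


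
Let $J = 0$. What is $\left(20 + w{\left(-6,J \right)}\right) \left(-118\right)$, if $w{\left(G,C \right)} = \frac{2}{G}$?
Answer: $- \frac{6962}{3} \approx -2320.7$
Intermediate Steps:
$\left(20 + w{\left(-6,J \right)}\right) \left(-118\right) = \left(20 + \frac{2}{-6}\right) \left(-118\right) = \left(20 + 2 \left(- \frac{1}{6}\right)\right) \left(-118\right) = \left(20 - \frac{1}{3}\right) \left(-118\right) = \frac{59}{3} \left(-118\right) = - \frac{6962}{3}$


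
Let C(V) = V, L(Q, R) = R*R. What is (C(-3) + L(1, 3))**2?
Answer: 36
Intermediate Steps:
L(Q, R) = R**2
(C(-3) + L(1, 3))**2 = (-3 + 3**2)**2 = (-3 + 9)**2 = 6**2 = 36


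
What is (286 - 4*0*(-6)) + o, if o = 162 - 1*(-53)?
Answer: 501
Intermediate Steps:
o = 215 (o = 162 + 53 = 215)
(286 - 4*0*(-6)) + o = (286 - 4*0*(-6)) + 215 = (286 + 0*(-6)) + 215 = (286 + 0) + 215 = 286 + 215 = 501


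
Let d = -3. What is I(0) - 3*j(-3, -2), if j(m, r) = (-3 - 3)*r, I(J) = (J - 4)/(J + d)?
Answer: -104/3 ≈ -34.667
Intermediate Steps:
I(J) = (-4 + J)/(-3 + J) (I(J) = (J - 4)/(J - 3) = (-4 + J)/(-3 + J))
j(m, r) = -6*r
I(0) - 3*j(-3, -2) = (-4 + 0)/(-3 + 0) - (-18)*(-2) = -4/(-3) - 3*12 = -⅓*(-4) - 36 = 4/3 - 36 = -104/3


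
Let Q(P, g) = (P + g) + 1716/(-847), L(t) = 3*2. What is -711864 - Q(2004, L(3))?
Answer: -54968142/77 ≈ -7.1387e+5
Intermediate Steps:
L(t) = 6
Q(P, g) = -156/77 + P + g (Q(P, g) = (P + g) + 1716*(-1/847) = (P + g) - 156/77 = -156/77 + P + g)
-711864 - Q(2004, L(3)) = -711864 - (-156/77 + 2004 + 6) = -711864 - 1*154614/77 = -711864 - 154614/77 = -54968142/77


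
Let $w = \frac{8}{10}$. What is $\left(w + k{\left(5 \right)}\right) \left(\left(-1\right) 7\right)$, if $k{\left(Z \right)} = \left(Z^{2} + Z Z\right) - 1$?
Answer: $- \frac{1743}{5} \approx -348.6$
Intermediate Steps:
$k{\left(Z \right)} = -1 + 2 Z^{2}$ ($k{\left(Z \right)} = \left(Z^{2} + Z^{2}\right) - 1 = 2 Z^{2} - 1 = -1 + 2 Z^{2}$)
$w = \frac{4}{5}$ ($w = 8 \cdot \frac{1}{10} = \frac{4}{5} \approx 0.8$)
$\left(w + k{\left(5 \right)}\right) \left(\left(-1\right) 7\right) = \left(\frac{4}{5} - \left(1 - 2 \cdot 5^{2}\right)\right) \left(\left(-1\right) 7\right) = \left(\frac{4}{5} + \left(-1 + 2 \cdot 25\right)\right) \left(-7\right) = \left(\frac{4}{5} + \left(-1 + 50\right)\right) \left(-7\right) = \left(\frac{4}{5} + 49\right) \left(-7\right) = \frac{249}{5} \left(-7\right) = - \frac{1743}{5}$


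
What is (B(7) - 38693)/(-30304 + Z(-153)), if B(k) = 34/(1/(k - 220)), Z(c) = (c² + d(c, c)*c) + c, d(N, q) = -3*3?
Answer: 45935/5671 ≈ 8.1000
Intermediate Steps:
d(N, q) = -9
Z(c) = c² - 8*c (Z(c) = (c² - 9*c) + c = c² - 8*c)
B(k) = -7480 + 34*k (B(k) = 34/(1/(-220 + k)) = 34*(-220 + k) = -7480 + 34*k)
(B(7) - 38693)/(-30304 + Z(-153)) = ((-7480 + 34*7) - 38693)/(-30304 - 153*(-8 - 153)) = ((-7480 + 238) - 38693)/(-30304 - 153*(-161)) = (-7242 - 38693)/(-30304 + 24633) = -45935/(-5671) = -45935*(-1/5671) = 45935/5671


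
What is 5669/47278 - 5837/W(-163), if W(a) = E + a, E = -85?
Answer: 138683799/5862472 ≈ 23.656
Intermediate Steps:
W(a) = -85 + a
5669/47278 - 5837/W(-163) = 5669/47278 - 5837/(-85 - 163) = 5669*(1/47278) - 5837/(-248) = 5669/47278 - 5837*(-1/248) = 5669/47278 + 5837/248 = 138683799/5862472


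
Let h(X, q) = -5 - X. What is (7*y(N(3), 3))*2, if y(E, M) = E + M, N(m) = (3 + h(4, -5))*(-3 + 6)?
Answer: -210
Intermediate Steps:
N(m) = -18 (N(m) = (3 + (-5 - 1*4))*(-3 + 6) = (3 + (-5 - 4))*3 = (3 - 9)*3 = -6*3 = -18)
(7*y(N(3), 3))*2 = (7*(-18 + 3))*2 = (7*(-15))*2 = -105*2 = -210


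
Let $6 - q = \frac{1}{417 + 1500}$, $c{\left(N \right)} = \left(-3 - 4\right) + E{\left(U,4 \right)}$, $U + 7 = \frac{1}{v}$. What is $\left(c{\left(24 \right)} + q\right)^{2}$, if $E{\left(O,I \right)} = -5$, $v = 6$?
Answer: $\frac{132319009}{3674889} \approx 36.006$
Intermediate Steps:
$U = - \frac{41}{6}$ ($U = -7 + \frac{1}{6} = - \frac{41}{6} \approx -6.8333$)
$c{\left(N \right)} = -12$ ($c{\left(N \right)} = \left(-3 - 4\right) - 5 = -7 - 5 = -12$)
$q = \frac{11501}{1917}$ ($q = 6 - \frac{1}{417 + 1500} = 6 - \frac{1}{1917} = \frac{11501}{1917} \approx 5.9995$)
$\left(c{\left(24 \right)} + q\right)^{2} = \left(-12 + \frac{11501}{1917}\right)^{2} = \left(- \frac{11503}{1917}\right)^{2} = \frac{132319009}{3674889}$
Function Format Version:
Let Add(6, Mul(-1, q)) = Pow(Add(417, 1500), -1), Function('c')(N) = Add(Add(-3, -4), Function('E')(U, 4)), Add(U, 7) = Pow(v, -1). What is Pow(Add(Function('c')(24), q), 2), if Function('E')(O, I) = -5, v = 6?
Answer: Rational(132319009, 3674889) ≈ 36.006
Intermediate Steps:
U = Rational(-41, 6) (U = Add(-7, Pow(6, -1)) = Add(-7, Rational(1, 6)) = Rational(-41, 6) ≈ -6.8333)
Function('c')(N) = -12 (Function('c')(N) = Add(Add(-3, -4), -5) = Add(-7, -5) = -12)
q = Rational(11501, 1917) (q = Add(6, Mul(-1, Pow(Add(417, 1500), -1))) = Add(6, Mul(-1, Pow(1917, -1))) = Add(6, Mul(-1, Rational(1, 1917))) = Add(6, Rational(-1, 1917)) = Rational(11501, 1917) ≈ 5.9995)
Pow(Add(Function('c')(24), q), 2) = Pow(Add(-12, Rational(11501, 1917)), 2) = Pow(Rational(-11503, 1917), 2) = Rational(132319009, 3674889)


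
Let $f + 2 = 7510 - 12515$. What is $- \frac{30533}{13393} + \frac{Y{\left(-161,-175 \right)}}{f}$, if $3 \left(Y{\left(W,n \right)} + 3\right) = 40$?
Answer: $- \frac{459051376}{201176253} \approx -2.2818$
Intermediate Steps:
$f = -5007$ ($f = -2 + \left(7510 - 12515\right) = -2 - 5005 = -5007$)
$Y{\left(W,n \right)} = \frac{31}{3}$ ($Y{\left(W,n \right)} = -3 + \frac{1}{3} \cdot 40 = -3 + \frac{40}{3} = \frac{31}{3}$)
$- \frac{30533}{13393} + \frac{Y{\left(-161,-175 \right)}}{f} = - \frac{30533}{13393} + \frac{31}{3 \left(-5007\right)} = \left(-30533\right) \frac{1}{13393} + \frac{31}{3} \left(- \frac{1}{5007}\right) = - \frac{30533}{13393} - \frac{31}{15021} = - \frac{459051376}{201176253}$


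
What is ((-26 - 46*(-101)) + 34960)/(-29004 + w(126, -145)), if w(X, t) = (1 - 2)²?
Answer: -39580/29003 ≈ -1.3647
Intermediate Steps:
w(X, t) = 1 (w(X, t) = (-1)² = 1)
((-26 - 46*(-101)) + 34960)/(-29004 + w(126, -145)) = ((-26 - 46*(-101)) + 34960)/(-29004 + 1) = ((-26 + 4646) + 34960)/(-29003) = (4620 + 34960)*(-1/29003) = 39580*(-1/29003) = -39580/29003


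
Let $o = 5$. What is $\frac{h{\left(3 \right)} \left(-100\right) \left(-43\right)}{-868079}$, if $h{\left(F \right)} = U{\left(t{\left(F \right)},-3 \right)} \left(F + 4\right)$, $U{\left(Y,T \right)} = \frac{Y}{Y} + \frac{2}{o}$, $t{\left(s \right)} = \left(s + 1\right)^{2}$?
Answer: $- \frac{42140}{868079} \approx -0.048544$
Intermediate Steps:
$t{\left(s \right)} = \left(1 + s\right)^{2}$
$U{\left(Y,T \right)} = \frac{7}{5}$ ($U{\left(Y,T \right)} = \frac{Y}{Y} + \frac{2}{5} = 1 + 2 \cdot \frac{1}{5} = 1 + \frac{2}{5} = \frac{7}{5}$)
$h{\left(F \right)} = \frac{28}{5} + \frac{7 F}{5}$ ($h{\left(F \right)} = \frac{7 \left(F + 4\right)}{5} = \frac{7 \left(4 + F\right)}{5} = \frac{28}{5} + \frac{7 F}{5}$)
$\frac{h{\left(3 \right)} \left(-100\right) \left(-43\right)}{-868079} = \frac{\left(\frac{28}{5} + \frac{7}{5} \cdot 3\right) \left(-100\right) \left(-43\right)}{-868079} = \left(\frac{28}{5} + \frac{21}{5}\right) \left(-100\right) \left(-43\right) \left(- \frac{1}{868079}\right) = \frac{49}{5} \left(-100\right) \left(-43\right) \left(- \frac{1}{868079}\right) = \left(-980\right) \left(-43\right) \left(- \frac{1}{868079}\right) = 42140 \left(- \frac{1}{868079}\right) = - \frac{42140}{868079}$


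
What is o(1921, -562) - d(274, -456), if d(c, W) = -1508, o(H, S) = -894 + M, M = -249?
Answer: 365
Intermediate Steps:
o(H, S) = -1143 (o(H, S) = -894 - 249 = -1143)
o(1921, -562) - d(274, -456) = -1143 - 1*(-1508) = -1143 + 1508 = 365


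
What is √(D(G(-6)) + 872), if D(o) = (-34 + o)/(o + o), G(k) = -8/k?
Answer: √3439/2 ≈ 29.322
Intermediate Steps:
D(o) = (-34 + o)/(2*o) (D(o) = (-34 + o)/((2*o)) = (-34 + o)*(1/(2*o)) = (-34 + o)/(2*o))
√(D(G(-6)) + 872) = √((-34 - 8/(-6))/(2*((-8/(-6)))) + 872) = √((-34 - 8*(-⅙))/(2*((-8*(-⅙)))) + 872) = √((-34 + 4/3)/(2*(4/3)) + 872) = √((½)*(¾)*(-98/3) + 872) = √(-49/4 + 872) = √(3439/4) = √3439/2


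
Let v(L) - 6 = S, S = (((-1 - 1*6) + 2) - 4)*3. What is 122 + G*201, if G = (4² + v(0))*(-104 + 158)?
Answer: -54148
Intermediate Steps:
S = -27 (S = (((-1 - 6) + 2) - 4)*3 = ((-7 + 2) - 4)*3 = (-5 - 4)*3 = -9*3 = -27)
v(L) = -21 (v(L) = 6 - 27 = -21)
G = -270 (G = (4² - 21)*(-104 + 158) = (16 - 21)*54 = -5*54 = -270)
122 + G*201 = 122 - 270*201 = 122 - 54270 = -54148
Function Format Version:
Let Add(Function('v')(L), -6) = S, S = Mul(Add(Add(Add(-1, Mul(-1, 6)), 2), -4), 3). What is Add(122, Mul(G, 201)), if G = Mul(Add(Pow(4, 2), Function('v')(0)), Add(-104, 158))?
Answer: -54148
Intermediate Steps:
S = -27 (S = Mul(Add(Add(Add(-1, -6), 2), -4), 3) = Mul(Add(Add(-7, 2), -4), 3) = Mul(Add(-5, -4), 3) = Mul(-9, 3) = -27)
Function('v')(L) = -21 (Function('v')(L) = Add(6, -27) = -21)
G = -270 (G = Mul(Add(Pow(4, 2), -21), Add(-104, 158)) = Mul(Add(16, -21), 54) = Mul(-5, 54) = -270)
Add(122, Mul(G, 201)) = Add(122, Mul(-270, 201)) = Add(122, -54270) = -54148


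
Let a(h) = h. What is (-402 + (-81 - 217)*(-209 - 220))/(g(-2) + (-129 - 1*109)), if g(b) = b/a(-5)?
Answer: -5900/11 ≈ -536.36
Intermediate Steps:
g(b) = -b/5 (g(b) = b/(-5) = b*(-⅕) = -b/5)
(-402 + (-81 - 217)*(-209 - 220))/(g(-2) + (-129 - 1*109)) = (-402 + (-81 - 217)*(-209 - 220))/(-⅕*(-2) + (-129 - 1*109)) = (-402 - 298*(-429))/(⅖ + (-129 - 109)) = (-402 + 127842)/(⅖ - 238) = 127440/(-1188/5) = 127440*(-5/1188) = -5900/11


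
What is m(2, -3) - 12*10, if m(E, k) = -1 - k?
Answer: -118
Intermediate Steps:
m(2, -3) - 12*10 = (-1 - 1*(-3)) - 12*10 = (-1 + 3) - 120 = 2 - 120 = -118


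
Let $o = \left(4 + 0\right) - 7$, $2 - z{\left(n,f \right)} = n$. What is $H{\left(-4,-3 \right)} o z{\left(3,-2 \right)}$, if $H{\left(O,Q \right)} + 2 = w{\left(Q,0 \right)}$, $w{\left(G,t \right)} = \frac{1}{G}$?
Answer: $-7$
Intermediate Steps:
$z{\left(n,f \right)} = 2 - n$
$o = -3$ ($o = 4 - 7 = -3$)
$H{\left(O,Q \right)} = -2 + \frac{1}{Q}$
$H{\left(-4,-3 \right)} o z{\left(3,-2 \right)} = \left(-2 + \frac{1}{-3}\right) \left(-3\right) \left(2 - 3\right) = \left(-2 - \frac{1}{3}\right) \left(-3\right) \left(2 - 3\right) = \left(- \frac{7}{3}\right) \left(-3\right) \left(-1\right) = 7 \left(-1\right) = -7$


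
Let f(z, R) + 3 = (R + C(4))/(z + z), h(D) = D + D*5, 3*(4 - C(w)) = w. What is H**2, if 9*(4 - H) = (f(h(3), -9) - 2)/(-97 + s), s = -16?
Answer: 192532276225/12063946896 ≈ 15.959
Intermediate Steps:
C(w) = 4 - w/3
h(D) = 6*D (h(D) = D + 5*D = 6*D)
f(z, R) = -3 + (8/3 + R)/(2*z) (f(z, R) = -3 + (R + (4 - 1/3*4))/(z + z) = -3 + (R + (4 - 4/3))/((2*z)) = -3 + (R + 8/3)*(1/(2*z)) = -3 + (8/3 + R)*(1/(2*z)) = -3 + (8/3 + R)/(2*z))
H = 438785/109836 (H = 4 - ((8 - 108*3 + 3*(-9))/(6*((6*3))) - 2)/(9*(-97 - 16)) = 4 - ((1/6)*(8 - 18*18 - 27)/18 - 2)/(9*(-113)) = 4 - ((1/6)*(1/18)*(8 - 324 - 27) - 2)*(-1)/(9*113) = 4 - ((1/6)*(1/18)*(-343) - 2)*(-1)/(9*113) = 4 - (-343/108 - 2)*(-1)/(9*113) = 4 - (-559)*(-1)/(972*113) = 4 - 1/9*559/12204 = 4 - 559/109836 = 438785/109836 ≈ 3.9949)
H**2 = (438785/109836)**2 = 192532276225/12063946896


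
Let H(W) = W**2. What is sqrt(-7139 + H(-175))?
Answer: sqrt(23486) ≈ 153.25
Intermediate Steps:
sqrt(-7139 + H(-175)) = sqrt(-7139 + (-175)**2) = sqrt(-7139 + 30625) = sqrt(23486)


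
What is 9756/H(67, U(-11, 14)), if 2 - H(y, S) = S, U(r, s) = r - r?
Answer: 4878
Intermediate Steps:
U(r, s) = 0
H(y, S) = 2 - S
9756/H(67, U(-11, 14)) = 9756/(2 - 1*0) = 9756/(2 + 0) = 9756/2 = 9756*(½) = 4878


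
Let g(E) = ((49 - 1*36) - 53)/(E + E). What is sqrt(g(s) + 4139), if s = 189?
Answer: sqrt(16427271)/63 ≈ 64.334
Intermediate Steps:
g(E) = -20/E (g(E) = ((49 - 36) - 53)/((2*E)) = (13 - 53)*(1/(2*E)) = -20/E)
sqrt(g(s) + 4139) = sqrt(-20/189 + 4139) = sqrt(782251/189) = sqrt(16427271)/63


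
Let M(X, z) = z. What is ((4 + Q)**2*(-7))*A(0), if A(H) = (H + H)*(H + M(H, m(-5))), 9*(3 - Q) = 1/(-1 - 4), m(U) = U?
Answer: 0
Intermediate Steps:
Q = 136/45 (Q = 3 - 1/(9*(-1 - 4)) = 3 - 1/9/(-5) = 3 - 1/9*(-1/5) = 3 + 1/45 = 136/45 ≈ 3.0222)
A(H) = 2*H*(-5 + H) (A(H) = (H + H)*(H - 5) = (2*H)*(-5 + H) = 2*H*(-5 + H))
((4 + Q)**2*(-7))*A(0) = ((4 + 136/45)**2*(-7))*(2*0*(-5 + 0)) = ((316/45)**2*(-7))*(2*0*(-5)) = ((99856/2025)*(-7))*0 = -698992/2025*0 = 0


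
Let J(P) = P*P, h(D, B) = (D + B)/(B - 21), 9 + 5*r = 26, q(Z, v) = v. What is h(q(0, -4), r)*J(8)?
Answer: 24/11 ≈ 2.1818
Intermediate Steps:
r = 17/5 (r = -9/5 + (1/5)*26 = -9/5 + 26/5 = 17/5 ≈ 3.4000)
h(D, B) = (B + D)/(-21 + B)
J(P) = P**2
h(q(0, -4), r)*J(8) = ((17/5 - 4)/(-21 + 17/5))*8**2 = (-3/5/(-88/5))*64 = -5/88*(-3/5)*64 = (3/88)*64 = 24/11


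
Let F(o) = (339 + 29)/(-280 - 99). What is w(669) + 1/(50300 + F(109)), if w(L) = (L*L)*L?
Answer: 5707910631345967/19063332 ≈ 2.9942e+8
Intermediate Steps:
F(o) = -368/379 (F(o) = 368/(-379) = 368*(-1/379) = -368/379)
w(L) = L³ (w(L) = L²*L = L³)
w(669) + 1/(50300 + F(109)) = 669³ + 1/(50300 - 368/379) = 299418309 + 1/(19063332/379) = 299418309 + 379/19063332 = 5707910631345967/19063332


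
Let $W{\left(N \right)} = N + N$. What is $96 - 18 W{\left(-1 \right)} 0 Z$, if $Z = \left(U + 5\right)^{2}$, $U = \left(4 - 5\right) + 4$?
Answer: $96$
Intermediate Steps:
$W{\left(N \right)} = 2 N$
$U = 3$ ($U = -1 + 4 = 3$)
$Z = 64$ ($Z = \left(3 + 5\right)^{2} = 8^{2} = 64$)
$96 - 18 W{\left(-1 \right)} 0 Z = 96 - 18 \cdot 2 \left(-1\right) 0 \cdot 64 = 96 - 18 \left(-2\right) 0 \cdot 64 = 96 - 18 \cdot 0 \cdot 64 = 96 - 0 = 96 + 0 = 96$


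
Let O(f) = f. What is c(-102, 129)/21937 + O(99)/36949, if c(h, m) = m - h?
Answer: 973362/73686383 ≈ 0.013210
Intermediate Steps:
c(-102, 129)/21937 + O(99)/36949 = (129 - 1*(-102))/21937 + 99/36949 = (129 + 102)*(1/21937) + 99*(1/36949) = 231*(1/21937) + 9/3359 = 231/21937 + 9/3359 = 973362/73686383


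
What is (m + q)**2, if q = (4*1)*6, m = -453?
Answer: 184041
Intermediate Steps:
q = 24 (q = 4*6 = 24)
(m + q)**2 = (-453 + 24)**2 = (-429)**2 = 184041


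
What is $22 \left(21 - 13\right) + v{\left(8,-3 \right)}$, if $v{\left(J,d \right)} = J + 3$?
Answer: $187$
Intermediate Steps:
$v{\left(J,d \right)} = 3 + J$
$22 \left(21 - 13\right) + v{\left(8,-3 \right)} = 22 \left(21 - 13\right) + \left(3 + 8\right) = 22 \cdot 8 + 11 = 176 + 11 = 187$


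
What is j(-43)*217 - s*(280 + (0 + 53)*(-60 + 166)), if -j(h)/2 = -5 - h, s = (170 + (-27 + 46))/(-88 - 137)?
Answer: -288442/25 ≈ -11538.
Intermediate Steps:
s = -21/25 (s = (170 + 19)/(-225) = 189*(-1/225) = -21/25 ≈ -0.84000)
j(h) = 10 + 2*h (j(h) = -2*(-5 - h) = 10 + 2*h)
j(-43)*217 - s*(280 + (0 + 53)*(-60 + 166)) = (10 + 2*(-43))*217 - (-21)*(280 + (0 + 53)*(-60 + 166))/25 = (10 - 86)*217 - (-21)*(280 + 53*106)/25 = -76*217 - (-21)*(280 + 5618)/25 = -16492 - (-21)*5898/25 = -16492 - 1*(-123858/25) = -16492 + 123858/25 = -288442/25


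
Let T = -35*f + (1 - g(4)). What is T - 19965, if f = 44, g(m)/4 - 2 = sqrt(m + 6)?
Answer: -21512 - 4*sqrt(10) ≈ -21525.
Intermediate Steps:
g(m) = 8 + 4*sqrt(6 + m) (g(m) = 8 + 4*sqrt(m + 6) = 8 + 4*sqrt(6 + m))
T = -1547 - 4*sqrt(10) (T = -35*44 + (1 - (8 + 4*sqrt(6 + 4))) = -1540 + (1 - (8 + 4*sqrt(10))) = -1540 + (1 + (-8 - 4*sqrt(10))) = -1540 + (-7 - 4*sqrt(10)) = -1547 - 4*sqrt(10) ≈ -1559.6)
T - 19965 = (-1547 - 4*sqrt(10)) - 19965 = -21512 - 4*sqrt(10)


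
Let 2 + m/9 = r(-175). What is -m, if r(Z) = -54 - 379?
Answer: 3915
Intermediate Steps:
r(Z) = -433
m = -3915 (m = -18 + 9*(-433) = -18 - 3897 = -3915)
-m = -1*(-3915) = 3915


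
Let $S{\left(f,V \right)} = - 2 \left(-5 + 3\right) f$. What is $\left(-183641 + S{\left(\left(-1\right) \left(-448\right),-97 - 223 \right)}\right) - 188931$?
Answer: $-370780$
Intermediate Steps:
$S{\left(f,V \right)} = 4 f$ ($S{\left(f,V \right)} = \left(-2\right) \left(-2\right) f = 4 f$)
$\left(-183641 + S{\left(\left(-1\right) \left(-448\right),-97 - 223 \right)}\right) - 188931 = \left(-183641 + 4 \left(\left(-1\right) \left(-448\right)\right)\right) - 188931 = \left(-183641 + 4 \cdot 448\right) - 188931 = \left(-183641 + 1792\right) - 188931 = -181849 - 188931 = -370780$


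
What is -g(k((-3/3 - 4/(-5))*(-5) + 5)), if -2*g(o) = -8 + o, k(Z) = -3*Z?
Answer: -13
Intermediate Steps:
g(o) = 4 - o/2 (g(o) = -(-8 + o)/2 = 4 - o/2)
-g(k((-3/3 - 4/(-5))*(-5) + 5)) = -(4 - (-3)*((-3/3 - 4/(-5))*(-5) + 5)/2) = -(4 - (-3)*((-3*1/3 - 4*(-1/5))*(-5) + 5)/2) = -(4 - (-3)*((-1 + 4/5)*(-5) + 5)/2) = -(4 - (-3)*(-1/5*(-5) + 5)/2) = -(4 - (-3)*(1 + 5)/2) = -(4 - (-3)*6/2) = -(4 - 1/2*(-18)) = -(4 + 9) = -1*13 = -13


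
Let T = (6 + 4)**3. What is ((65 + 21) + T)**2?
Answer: 1179396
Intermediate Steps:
T = 1000 (T = 10**3 = 1000)
((65 + 21) + T)**2 = ((65 + 21) + 1000)**2 = (86 + 1000)**2 = 1086**2 = 1179396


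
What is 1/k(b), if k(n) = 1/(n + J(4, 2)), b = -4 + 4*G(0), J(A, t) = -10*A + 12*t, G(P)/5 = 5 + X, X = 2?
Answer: 120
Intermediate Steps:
G(P) = 35 (G(P) = 5*(5 + 2) = 5*7 = 35)
b = 136 (b = -4 + 4*35 = -4 + 140 = 136)
k(n) = 1/(-16 + n) (k(n) = 1/(n + (-10*4 + 12*2)) = 1/(n + (-40 + 24)) = 1/(n - 16) = 1/(-16 + n))
1/k(b) = 1/(1/(-16 + 136)) = 1/(1/120) = 120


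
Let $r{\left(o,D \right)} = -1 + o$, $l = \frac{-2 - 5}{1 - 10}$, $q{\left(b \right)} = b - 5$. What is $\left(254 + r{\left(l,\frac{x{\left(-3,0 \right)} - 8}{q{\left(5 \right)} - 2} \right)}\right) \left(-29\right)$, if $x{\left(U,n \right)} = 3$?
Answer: $- \frac{66236}{9} \approx -7359.6$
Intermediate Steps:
$q{\left(b \right)} = -5 + b$ ($q{\left(b \right)} = b - 5 = -5 + b$)
$l = \frac{7}{9}$ ($l = - \frac{7}{-9} = \left(-7\right) \left(- \frac{1}{9}\right) = \frac{7}{9} \approx 0.77778$)
$\left(254 + r{\left(l,\frac{x{\left(-3,0 \right)} - 8}{q{\left(5 \right)} - 2} \right)}\right) \left(-29\right) = \left(254 + \left(-1 + \frac{7}{9}\right)\right) \left(-29\right) = \left(254 - \frac{2}{9}\right) \left(-29\right) = \frac{2284}{9} \left(-29\right) = - \frac{66236}{9}$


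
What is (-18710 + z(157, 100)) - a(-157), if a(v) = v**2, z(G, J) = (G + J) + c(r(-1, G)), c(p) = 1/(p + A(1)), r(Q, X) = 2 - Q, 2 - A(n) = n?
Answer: -172407/4 ≈ -43102.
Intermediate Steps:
A(n) = 2 - n
c(p) = 1/(1 + p) (c(p) = 1/(p + (2 - 1*1)) = 1/(p + (2 - 1)) = 1/(p + 1) = 1/(1 + p))
z(G, J) = 1/4 + G + J (z(G, J) = (G + J) + 1/(1 + (2 - 1*(-1))) = (G + J) + 1/(1 + (2 + 1)) = (G + J) + 1/(1 + 3) = (G + J) + 1/4 = 1/4 + G + J)
(-18710 + z(157, 100)) - a(-157) = (-18710 + (1/4 + 157 + 100)) - 1*(-157)**2 = (-18710 + 1029/4) - 1*24649 = -73811/4 - 24649 = -172407/4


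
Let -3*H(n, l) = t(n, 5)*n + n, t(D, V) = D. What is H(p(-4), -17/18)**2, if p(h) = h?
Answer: 16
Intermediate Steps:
H(n, l) = -n/3 - n**2/3 (H(n, l) = -(n*n + n)/3 = -(n**2 + n)/3 = -(n + n**2)/3 = -n/3 - n**2/3)
H(p(-4), -17/18)**2 = (-1/3*(-4)*(1 - 4))**2 = (-1/3*(-4)*(-3))**2 = (-4)**2 = 16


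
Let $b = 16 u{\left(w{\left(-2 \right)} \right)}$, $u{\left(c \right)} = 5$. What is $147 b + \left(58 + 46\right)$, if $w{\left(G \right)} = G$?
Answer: $11864$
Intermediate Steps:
$b = 80$ ($b = 16 \cdot 5 = 80$)
$147 b + \left(58 + 46\right) = 147 \cdot 80 + \left(58 + 46\right) = 11760 + 104 = 11864$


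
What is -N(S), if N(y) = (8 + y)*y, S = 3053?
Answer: -9345233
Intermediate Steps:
N(y) = y*(8 + y)
-N(S) = -3053*(8 + 3053) = -3053*3061 = -1*9345233 = -9345233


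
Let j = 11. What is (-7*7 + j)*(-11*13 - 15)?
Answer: 6004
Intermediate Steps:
(-7*7 + j)*(-11*13 - 15) = (-7*7 + 11)*(-11*13 - 15) = (-49 + 11)*(-143 - 15) = -38*(-158) = 6004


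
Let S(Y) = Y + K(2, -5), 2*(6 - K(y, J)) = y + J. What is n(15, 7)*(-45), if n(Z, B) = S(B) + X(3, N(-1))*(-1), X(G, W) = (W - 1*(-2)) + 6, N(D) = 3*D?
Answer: -855/2 ≈ -427.50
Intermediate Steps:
K(y, J) = 6 - J/2 - y/2 (K(y, J) = 6 - (y + J)/2 = 6 - (J + y)/2 = 6 + (-J/2 - y/2) = 6 - J/2 - y/2)
S(Y) = 15/2 + Y (S(Y) = Y + (6 - ½*(-5) - ½*2) = Y + (6 + 5/2 - 1) = Y + 15/2 = 15/2 + Y)
X(G, W) = 8 + W (X(G, W) = (W + 2) + 6 = (2 + W) + 6 = 8 + W)
n(Z, B) = 5/2 + B (n(Z, B) = (15/2 + B) + (8 + 3*(-1))*(-1) = (15/2 + B) + (8 - 3)*(-1) = (15/2 + B) + 5*(-1) = (15/2 + B) - 5 = 5/2 + B)
n(15, 7)*(-45) = (5/2 + 7)*(-45) = (19/2)*(-45) = -855/2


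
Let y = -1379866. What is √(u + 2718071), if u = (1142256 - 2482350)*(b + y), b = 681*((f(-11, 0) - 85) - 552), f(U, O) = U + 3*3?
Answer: 13*√14392348109 ≈ 1.5596e+6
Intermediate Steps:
f(U, O) = 9 + U (f(U, O) = U + 9 = 9 + U)
b = -435159 (b = 681*(((9 - 11) - 85) - 552) = 681*((-2 - 85) - 552) = 681*(-87 - 552) = 681*(-639) = -435159)
u = 2432304112350 (u = (1142256 - 2482350)*(-435159 - 1379866) = -1340094*(-1815025) = 2432304112350)
√(u + 2718071) = √(2432304112350 + 2718071) = √2432306830421 = 13*√14392348109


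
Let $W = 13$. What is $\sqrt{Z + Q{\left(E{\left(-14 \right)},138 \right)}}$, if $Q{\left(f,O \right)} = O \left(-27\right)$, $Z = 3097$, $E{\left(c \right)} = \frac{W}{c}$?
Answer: $i \sqrt{629} \approx 25.08 i$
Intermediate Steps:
$E{\left(c \right)} = \frac{13}{c}$
$Q{\left(f,O \right)} = - 27 O$
$\sqrt{Z + Q{\left(E{\left(-14 \right)},138 \right)}} = \sqrt{3097 - 3726} = \sqrt{-629} = i \sqrt{629}$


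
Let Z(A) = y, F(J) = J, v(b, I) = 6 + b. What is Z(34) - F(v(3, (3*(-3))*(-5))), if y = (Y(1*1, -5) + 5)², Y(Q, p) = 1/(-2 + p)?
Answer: 715/49 ≈ 14.592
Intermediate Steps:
y = 1156/49 (y = (1/(-2 - 5) + 5)² = (1/(-7) + 5)² = (-⅐ + 5)² = (34/7)² = 1156/49 ≈ 23.592)
Z(A) = 1156/49
Z(34) - F(v(3, (3*(-3))*(-5))) = 1156/49 - (6 + 3) = 1156/49 - 1*9 = 1156/49 - 9 = 715/49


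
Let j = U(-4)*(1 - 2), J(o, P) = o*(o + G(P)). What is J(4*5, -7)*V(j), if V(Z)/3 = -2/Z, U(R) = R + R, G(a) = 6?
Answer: -390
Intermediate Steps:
U(R) = 2*R
J(o, P) = o*(6 + o) (J(o, P) = o*(o + 6) = o*(6 + o))
j = 8 (j = (2*(-4))*(1 - 2) = -8*(-1) = 8)
V(Z) = -6/Z (V(Z) = 3*(-2/Z) = -6/Z)
J(4*5, -7)*V(j) = ((4*5)*(6 + 4*5))*(-6/8) = (20*(6 + 20))*(-6*1/8) = (20*26)*(-3/4) = 520*(-3/4) = -390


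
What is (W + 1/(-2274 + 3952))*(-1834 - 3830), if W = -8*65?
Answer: 2471087088/839 ≈ 2.9453e+6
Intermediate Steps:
W = -520 (W = -1*520 = -520)
(W + 1/(-2274 + 3952))*(-1834 - 3830) = (-520 + 1/(-2274 + 3952))*(-1834 - 3830) = (-520 + 1/1678)*(-5664) = -872559/1678*(-5664) = 2471087088/839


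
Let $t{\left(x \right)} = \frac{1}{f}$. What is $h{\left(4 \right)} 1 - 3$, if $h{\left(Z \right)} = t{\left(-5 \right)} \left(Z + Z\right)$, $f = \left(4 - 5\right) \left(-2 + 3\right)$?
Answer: $-11$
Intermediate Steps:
$f = -1$ ($f = \left(-1\right) 1 = -1$)
$t{\left(x \right)} = -1$ ($t{\left(x \right)} = \frac{1}{-1} = -1$)
$h{\left(Z \right)} = - 2 Z$ ($h{\left(Z \right)} = - (Z + Z) = - 2 Z$)
$h{\left(4 \right)} 1 - 3 = \left(-2\right) 4 \cdot 1 - 3 = \left(-8\right) 1 - 3 = -8 - 3 = -11$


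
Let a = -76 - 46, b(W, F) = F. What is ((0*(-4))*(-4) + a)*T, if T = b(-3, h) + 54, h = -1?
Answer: -6466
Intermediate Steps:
a = -122
T = 53 (T = -1 + 54 = 53)
((0*(-4))*(-4) + a)*T = ((0*(-4))*(-4) - 122)*53 = (0*(-4) - 122)*53 = (0 - 122)*53 = -122*53 = -6466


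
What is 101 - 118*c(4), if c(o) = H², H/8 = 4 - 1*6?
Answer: -30107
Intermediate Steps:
H = -16 (H = 8*(4 - 1*6) = 8*(4 - 6) = 8*(-2) = -16)
c(o) = 256 (c(o) = (-16)² = 256)
101 - 118*c(4) = 101 - 118*256 = 101 - 30208 = -30107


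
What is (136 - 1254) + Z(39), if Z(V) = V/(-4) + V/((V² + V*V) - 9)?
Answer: -4560569/4044 ≈ -1127.7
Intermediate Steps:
Z(V) = -V/4 + V/(-9 + 2*V²) (Z(V) = V*(-¼) + V/((V² + V²) - 9) = -V/4 + V/(2*V² - 9) = -V/4 + V/(-9 + 2*V²))
(136 - 1254) + Z(39) = (136 - 1254) + (¼)*39*(13 - 2*39²)/(-9 + 2*39²) = -1118 + (¼)*39*(13 - 2*1521)/(-9 + 2*1521) = -1118 + (¼)*39*(13 - 3042)/(-9 + 3042) = -1118 + (¼)*39*(-3029)/3033 = -1118 + (¼)*39*(1/3033)*(-3029) = -1118 - 39377/4044 = -4560569/4044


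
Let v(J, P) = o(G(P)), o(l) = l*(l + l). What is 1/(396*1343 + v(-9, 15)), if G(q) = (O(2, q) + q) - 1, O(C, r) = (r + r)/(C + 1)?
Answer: 1/532980 ≈ 1.8762e-6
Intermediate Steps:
O(C, r) = 2*r/(1 + C) (O(C, r) = (2*r)/(1 + C) = 2*r/(1 + C))
G(q) = -1 + 5*q/3 (G(q) = (2*q/(1 + 2) + q) - 1 = (2*q/3 + q) - 1 = 5*q/3 - 1 = -1 + 5*q/3)
o(l) = 2*l**2 (o(l) = l*(2*l) = 2*l**2)
v(J, P) = 2*(-1 + 5*P/3)**2
1/(396*1343 + v(-9, 15)) = 1/(396*1343 + 2*(-3 + 5*15)**2/9) = 1/(531828 + 2*(-3 + 75)**2/9) = 1/(531828 + (2/9)*72**2) = 1/(531828 + (2/9)*5184) = 1/(531828 + 1152) = 1/532980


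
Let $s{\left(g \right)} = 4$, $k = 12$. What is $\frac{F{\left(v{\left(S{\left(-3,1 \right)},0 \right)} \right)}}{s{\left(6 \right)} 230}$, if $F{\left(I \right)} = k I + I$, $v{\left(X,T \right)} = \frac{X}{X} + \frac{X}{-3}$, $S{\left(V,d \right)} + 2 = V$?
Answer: $\frac{13}{345} \approx 0.037681$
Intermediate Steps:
$S{\left(V,d \right)} = -2 + V$
$v{\left(X,T \right)} = 1 - \frac{X}{3}$ ($v{\left(X,T \right)} = 1 + X \left(- \frac{1}{3}\right) = 1 - \frac{X}{3}$)
$F{\left(I \right)} = 13 I$ ($F{\left(I \right)} = 12 I + I = 13 I$)
$\frac{F{\left(v{\left(S{\left(-3,1 \right)},0 \right)} \right)}}{s{\left(6 \right)} 230} = \frac{13 \left(1 - \frac{-2 - 3}{3}\right)}{4 \cdot 230} = \frac{13 \left(1 - - \frac{5}{3}\right)}{920} = 13 \left(1 + \frac{5}{3}\right) \frac{1}{920} = 13 \cdot \frac{8}{3} \cdot \frac{1}{920} = \frac{104}{3} \cdot \frac{1}{920} = \frac{13}{345}$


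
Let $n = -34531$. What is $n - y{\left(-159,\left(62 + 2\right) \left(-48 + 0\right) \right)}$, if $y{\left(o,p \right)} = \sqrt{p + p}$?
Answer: $-34531 - 32 i \sqrt{6} \approx -34531.0 - 78.384 i$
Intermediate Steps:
$y{\left(o,p \right)} = \sqrt{2} \sqrt{p}$ ($y{\left(o,p \right)} = \sqrt{2 p} = \sqrt{2} \sqrt{p}$)
$n - y{\left(-159,\left(62 + 2\right) \left(-48 + 0\right) \right)} = -34531 - \sqrt{2} \sqrt{\left(62 + 2\right) \left(-48 + 0\right)} = -34531 - \sqrt{2} \sqrt{64 \left(-48\right)} = -34531 - \sqrt{2} \sqrt{-3072} = -34531 - \sqrt{2} \cdot 32 i \sqrt{3} = -34531 - 32 i \sqrt{6}$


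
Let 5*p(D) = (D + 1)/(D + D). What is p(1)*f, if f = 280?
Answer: 56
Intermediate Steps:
p(D) = (1 + D)/(10*D) (p(D) = ((D + 1)/(D + D))/5 = ((1 + D)/((2*D)))/5 = ((1 + D)*(1/(2*D)))/5 = ((1 + D)/(2*D))/5 = (1 + D)/(10*D))
p(1)*f = ((⅒)*(1 + 1)/1)*280 = ((⅒)*1*2)*280 = (⅕)*280 = 56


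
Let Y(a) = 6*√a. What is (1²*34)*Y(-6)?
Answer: 204*I*√6 ≈ 499.7*I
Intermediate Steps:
(1²*34)*Y(-6) = (1²*34)*(6*√(-6)) = (1*34)*(6*(I*√6)) = 34*(6*I*√6) = 204*I*√6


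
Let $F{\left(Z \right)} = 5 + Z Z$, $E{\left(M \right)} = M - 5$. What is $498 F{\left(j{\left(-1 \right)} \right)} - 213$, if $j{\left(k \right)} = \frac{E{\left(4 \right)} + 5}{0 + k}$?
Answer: $10245$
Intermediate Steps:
$E{\left(M \right)} = -5 + M$ ($E{\left(M \right)} = M - 5 = -5 + M$)
$j{\left(k \right)} = \frac{4}{k}$ ($j{\left(k \right)} = \frac{\left(-5 + 4\right) + 5}{0 + k} = \frac{-1 + 5}{k} = \frac{4}{k}$)
$F{\left(Z \right)} = 5 + Z^{2}$
$498 F{\left(j{\left(-1 \right)} \right)} - 213 = 498 \left(5 + \left(\frac{4}{-1}\right)^{2}\right) - 213 = 498 \left(5 + \left(4 \left(-1\right)\right)^{2}\right) - 213 = 498 \left(5 + \left(-4\right)^{2}\right) - 213 = 498 \left(5 + 16\right) - 213 = 498 \cdot 21 - 213 = 10458 - 213 = 10245$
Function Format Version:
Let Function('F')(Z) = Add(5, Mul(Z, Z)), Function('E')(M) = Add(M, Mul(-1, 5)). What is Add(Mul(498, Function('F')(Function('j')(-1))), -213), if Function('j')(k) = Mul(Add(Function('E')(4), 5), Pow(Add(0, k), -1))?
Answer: 10245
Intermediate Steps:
Function('E')(M) = Add(-5, M) (Function('E')(M) = Add(M, -5) = Add(-5, M))
Function('j')(k) = Mul(4, Pow(k, -1)) (Function('j')(k) = Mul(Add(Add(-5, 4), 5), Pow(Add(0, k), -1)) = Mul(Add(-1, 5), Pow(k, -1)) = Mul(4, Pow(k, -1)))
Function('F')(Z) = Add(5, Pow(Z, 2))
Add(Mul(498, Function('F')(Function('j')(-1))), -213) = Add(Mul(498, Add(5, Pow(Mul(4, Pow(-1, -1)), 2))), -213) = Add(Mul(498, Add(5, Pow(Mul(4, -1), 2))), -213) = Add(Mul(498, Add(5, Pow(-4, 2))), -213) = Add(Mul(498, Add(5, 16)), -213) = Add(Mul(498, 21), -213) = Add(10458, -213) = 10245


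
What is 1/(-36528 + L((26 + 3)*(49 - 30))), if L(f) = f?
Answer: -1/35977 ≈ -2.7796e-5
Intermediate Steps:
1/(-36528 + L((26 + 3)*(49 - 30))) = 1/(-36528 + (26 + 3)*(49 - 30)) = 1/(-36528 + 29*19) = 1/(-36528 + 551) = 1/(-35977) = -1/35977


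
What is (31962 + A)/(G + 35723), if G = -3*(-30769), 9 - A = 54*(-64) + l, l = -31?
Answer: 17729/64015 ≈ 0.27695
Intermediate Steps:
A = 3496 (A = 9 - (54*(-64) - 31) = 9 - (-3456 - 31) = 9 - 1*(-3487) = 9 + 3487 = 3496)
G = 92307
(31962 + A)/(G + 35723) = (31962 + 3496)/(92307 + 35723) = 35458/128030 = 35458*(1/128030) = 17729/64015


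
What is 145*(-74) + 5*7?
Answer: -10695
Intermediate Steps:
145*(-74) + 5*7 = -10730 + 35 = -10695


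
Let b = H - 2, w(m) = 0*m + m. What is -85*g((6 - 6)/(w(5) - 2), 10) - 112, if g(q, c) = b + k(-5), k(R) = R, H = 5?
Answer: 58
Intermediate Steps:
w(m) = m (w(m) = 0 + m = m)
b = 3 (b = 5 - 2 = 3)
g(q, c) = -2 (g(q, c) = 3 - 5 = -2)
-85*g((6 - 6)/(w(5) - 2), 10) - 112 = -85*(-2) - 112 = 170 - 112 = 58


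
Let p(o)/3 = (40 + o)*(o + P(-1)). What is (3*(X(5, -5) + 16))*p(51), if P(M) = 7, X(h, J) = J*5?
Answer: -427518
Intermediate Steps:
X(h, J) = 5*J
p(o) = 3*(7 + o)*(40 + o) (p(o) = 3*((40 + o)*(o + 7)) = 3*((40 + o)*(7 + o)) = 3*((7 + o)*(40 + o)) = 3*(7 + o)*(40 + o))
(3*(X(5, -5) + 16))*p(51) = (3*(5*(-5) + 16))*(840 + 3*51² + 141*51) = (3*(-25 + 16))*(840 + 3*2601 + 7191) = (3*(-9))*(840 + 7803 + 7191) = -27*15834 = -427518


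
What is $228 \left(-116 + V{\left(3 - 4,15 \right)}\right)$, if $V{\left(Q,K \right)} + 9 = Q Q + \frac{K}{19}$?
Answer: $-28092$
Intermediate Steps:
$V{\left(Q,K \right)} = -9 + Q^{2} + \frac{K}{19}$ ($V{\left(Q,K \right)} = -9 + \left(Q Q + \frac{K}{19}\right) = -9 + \left(Q^{2} + K \frac{1}{19}\right) = -9 + \left(Q^{2} + \frac{K}{19}\right) = -9 + Q^{2} + \frac{K}{19}$)
$228 \left(-116 + V{\left(3 - 4,15 \right)}\right) = 228 \left(-116 + \left(-9 + \left(3 - 4\right)^{2} + \frac{1}{19} \cdot 15\right)\right) = 228 \left(-116 + \left(-9 + \left(3 - 4\right)^{2} + \frac{15}{19}\right)\right) = 228 \left(-116 + \left(-9 + \left(-1\right)^{2} + \frac{15}{19}\right)\right) = 228 \left(-116 + \left(-9 + 1 + \frac{15}{19}\right)\right) = 228 \left(-116 - \frac{137}{19}\right) = 228 \left(- \frac{2341}{19}\right) = -28092$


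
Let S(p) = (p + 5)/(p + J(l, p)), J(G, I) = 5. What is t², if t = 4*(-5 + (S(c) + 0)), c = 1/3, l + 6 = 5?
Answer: 256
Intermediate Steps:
l = -1 (l = -6 + 5 = -1)
c = ⅓ ≈ 0.33333
S(p) = 1 (S(p) = (p + 5)/(p + 5) = (5 + p)/(5 + p) = 1)
t = -16 (t = 4*(-5 + (1 + 0)) = 4*(-5 + 1) = 4*(-4) = -16)
t² = (-16)² = 256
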